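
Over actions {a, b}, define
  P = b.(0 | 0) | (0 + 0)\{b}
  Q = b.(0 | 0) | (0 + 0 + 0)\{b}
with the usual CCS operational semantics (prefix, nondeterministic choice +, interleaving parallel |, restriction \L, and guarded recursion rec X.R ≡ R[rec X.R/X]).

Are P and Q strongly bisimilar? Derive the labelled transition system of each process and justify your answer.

P's transition system — 2 states:
  p0 = b.(0 | 0) | (0 + 0)\{b} | --b--▸ p1
  p1 = 0 | 0 | (0 + 0)\{b} | stopped
Q's transition system — 2 states:
  q0 = b.(0 | 0) | (0 + 0 + 0)\{b} | --b--▸ q1
  q1 = 0 | 0 | (0 + 0 + 0)\{b} | stopped
Bisimilarity quotient blocks:
  B0 = {p0, q0}
  B1 = {p1, q1}
p0 ∈ B0, q0 ∈ B0 → same block

YES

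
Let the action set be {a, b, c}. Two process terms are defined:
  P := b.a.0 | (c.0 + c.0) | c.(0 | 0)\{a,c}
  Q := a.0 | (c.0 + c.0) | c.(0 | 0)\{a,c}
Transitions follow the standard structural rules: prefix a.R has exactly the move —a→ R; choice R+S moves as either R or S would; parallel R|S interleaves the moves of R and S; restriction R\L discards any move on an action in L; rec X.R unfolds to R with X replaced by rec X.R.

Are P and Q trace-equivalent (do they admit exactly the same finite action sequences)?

traces(P) ≠ traces(Q) — witness ⟨b⟩

Reachable graph of P (12 states):
  p0 = b.a.0 | (c.0 + c.0) | c.(0 | 0)\{a,c} :: —b→ p1, —c→ p2, —c→ p3
  p1 = a.0 | (c.0 + c.0) | c.(0 | 0)\{a,c} :: —a→ p4, —c→ p5, —c→ p6
  p2 = b.a.0 | (c.0 + c.0) | (0 | 0)\{a,c} :: —b→ p5, —c→ p7
  p3 = b.a.0 | 0 | c.(0 | 0)\{a,c} :: —b→ p6, —c→ p7
  p4 = 0 | (c.0 + c.0) | c.(0 | 0)\{a,c} :: —c→ p8, —c→ p9
  p5 = a.0 | (c.0 + c.0) | (0 | 0)\{a,c} :: —a→ p8, —c→ p10
  p6 = a.0 | 0 | c.(0 | 0)\{a,c} :: —a→ p9, —c→ p10
  p7 = b.a.0 | 0 | (0 | 0)\{a,c} :: —b→ p10
  p8 = 0 | (c.0 + c.0) | (0 | 0)\{a,c} :: —c→ p11
  p9 = 0 | 0 | c.(0 | 0)\{a,c} :: —c→ p11
  p10 = a.0 | 0 | (0 | 0)\{a,c} :: —a→ p11
  p11 = 0 | 0 | (0 | 0)\{a,c} :: deadlocked
Reachable graph of Q (8 states):
  q0 = a.0 | (c.0 + c.0) | c.(0 | 0)\{a,c} :: —a→ q1, —c→ q2, —c→ q3
  q1 = 0 | (c.0 + c.0) | c.(0 | 0)\{a,c} :: —c→ q4, —c→ q5
  q2 = a.0 | (c.0 + c.0) | (0 | 0)\{a,c} :: —a→ q4, —c→ q6
  q3 = a.0 | 0 | c.(0 | 0)\{a,c} :: —a→ q5, —c→ q6
  q4 = 0 | (c.0 + c.0) | (0 | 0)\{a,c} :: —c→ q7
  q5 = 0 | 0 | c.(0 | 0)\{a,c} :: —c→ q7
  q6 = a.0 | 0 | (0 | 0)\{a,c} :: —a→ q7
  q7 = 0 | 0 | (0 | 0)\{a,c} :: deadlocked
Executing b from P (initial set {p0}):
  [1] b ⇒ {p1}
  — P admits the full trace.
Executing b from Q (initial set {q0}):
  [1] b ⇒ ∅ (Q stuck)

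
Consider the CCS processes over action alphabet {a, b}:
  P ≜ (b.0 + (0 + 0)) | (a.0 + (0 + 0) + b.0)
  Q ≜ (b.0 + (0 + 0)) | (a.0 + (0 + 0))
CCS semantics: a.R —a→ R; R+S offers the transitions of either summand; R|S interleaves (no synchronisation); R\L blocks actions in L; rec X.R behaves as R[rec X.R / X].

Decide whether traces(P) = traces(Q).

traces(P) ≠ traces(Q) — witness ⟨bb⟩

LTS(P): 4 reachable states
  p0 = (b.0 + (0 + 0)) | (a.0 + (0 + 0) + b.0) :: -a-> p1, -b-> p1, -b-> p2
  p1 = (b.0 + (0 + 0)) | 0 :: -b-> p3
  p2 = 0 | (a.0 + (0 + 0) + b.0) :: -a-> p3, -b-> p3
  p3 = 0 | 0 :: stopped
LTS(Q): 4 reachable states
  q0 = (b.0 + (0 + 0)) | (a.0 + (0 + 0)) :: -a-> q1, -b-> q2
  q1 = (b.0 + (0 + 0)) | 0 :: -b-> q3
  q2 = 0 | (a.0 + (0 + 0)) :: -a-> q3
  q3 = 0 | 0 :: stopped
Executing bb from P (initial set {p0}):
  step 1 (b): {p1, p2}
  step 2 (b): {p3}
  P completes σ.
Executing bb from Q (initial set {q0}):
  step 1 (b): {q2}
  step 2 (b): ∅  — Q cannot continue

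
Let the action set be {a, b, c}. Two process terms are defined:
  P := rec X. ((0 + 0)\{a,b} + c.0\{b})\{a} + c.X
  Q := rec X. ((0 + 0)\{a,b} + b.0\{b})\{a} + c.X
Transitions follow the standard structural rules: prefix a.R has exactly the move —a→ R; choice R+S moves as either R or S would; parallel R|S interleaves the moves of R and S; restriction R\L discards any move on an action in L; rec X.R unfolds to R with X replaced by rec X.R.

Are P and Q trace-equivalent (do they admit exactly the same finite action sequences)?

traces(P) ≠ traces(Q) — witness ⟨b⟩

LTS(P): 2 reachable states
  u0 = rec X. ((0 + 0)\{a,b} + c.0\{b})\{a} + c.X | --c--▸ u0, --c--▸ u1
  u1 = 0\{b}\{a} | stopped
LTS(Q): 2 reachable states
  v0 = rec X. ((0 + 0)\{a,b} + b.0\{b})\{a} + c.X | --b--▸ v1, --c--▸ v0
  v1 = 0\{b}\{a} | stopped
Run σ = ⟨b⟩ on Q: start {v0}
  after b @ step 1: {v1}
  — Q admits the full trace.
Run σ = ⟨b⟩ on P: start {u0}
  after b @ step 1: ∅ (P stuck)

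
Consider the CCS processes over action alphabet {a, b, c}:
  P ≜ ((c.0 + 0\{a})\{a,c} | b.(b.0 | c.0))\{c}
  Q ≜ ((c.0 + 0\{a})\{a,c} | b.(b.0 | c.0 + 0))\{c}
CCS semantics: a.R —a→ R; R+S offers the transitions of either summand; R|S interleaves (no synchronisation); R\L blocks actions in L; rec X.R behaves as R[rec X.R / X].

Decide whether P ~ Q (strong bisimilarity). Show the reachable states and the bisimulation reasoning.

P's transition system — 3 states:
  m0 = ((c.0 + 0\{a})\{a,c} | b.(b.0 | c.0))\{c} :: --b--▸ m1
  m1 = ((c.0 + 0\{a})\{a,c} | (b.0 | c.0))\{c} :: --b--▸ m2
  m2 = ((c.0 + 0\{a})\{a,c} | (0 | c.0))\{c} :: stopped
Q's transition system — 3 states:
  n0 = ((c.0 + 0\{a})\{a,c} | b.(b.0 | c.0 + 0))\{c} :: --b--▸ n1
  n1 = ((c.0 + 0\{a})\{a,c} | (b.0 | c.0 + 0))\{c} :: --b--▸ n2
  n2 = ((c.0 + 0\{a})\{a,c} | (0 | c.0))\{c} :: stopped
Partition-refinement fixed point:
  B0 = {m0, n0}
  B1 = {m1, n1}
  B2 = {m2, n2}
m0 ∈ B0, n0 ∈ B0 → same block

P ~ Q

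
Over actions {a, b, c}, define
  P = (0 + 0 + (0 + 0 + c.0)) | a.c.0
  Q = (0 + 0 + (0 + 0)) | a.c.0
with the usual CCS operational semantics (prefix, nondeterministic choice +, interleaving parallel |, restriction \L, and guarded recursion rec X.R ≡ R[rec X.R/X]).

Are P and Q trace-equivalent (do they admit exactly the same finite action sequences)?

P's transition system — 6 states:
  m0 = (0 + 0 + (0 + 0 + c.0)) | a.c.0 ⊢ —a→ m1, —c→ m2
  m1 = (0 + 0 + (0 + 0 + c.0)) | c.0 ⊢ —c→ m3, —c→ m4
  m2 = 0 | a.c.0 ⊢ —a→ m4
  m3 = (0 + 0 + (0 + 0 + c.0)) | 0 ⊢ —c→ m5
  m4 = 0 | c.0 ⊢ —c→ m5
  m5 = 0 | 0 ⊢ (no moves)
Q's transition system — 3 states:
  n0 = (0 + 0 + (0 + 0)) | a.c.0 ⊢ —a→ n1
  n1 = (0 + 0 + (0 + 0)) | c.0 ⊢ —c→ n2
  n2 = (0 + 0 + (0 + 0)) | 0 ⊢ (no moves)
Trace ⟨c⟩ through P, begin at {m0}:
  step 1 (c): {m2}
  — P admits the full trace.
Trace ⟨c⟩ through Q, begin at {n0}:
  step 1 (c): no successor for Q

traces(P) ≠ traces(Q) — witness ⟨c⟩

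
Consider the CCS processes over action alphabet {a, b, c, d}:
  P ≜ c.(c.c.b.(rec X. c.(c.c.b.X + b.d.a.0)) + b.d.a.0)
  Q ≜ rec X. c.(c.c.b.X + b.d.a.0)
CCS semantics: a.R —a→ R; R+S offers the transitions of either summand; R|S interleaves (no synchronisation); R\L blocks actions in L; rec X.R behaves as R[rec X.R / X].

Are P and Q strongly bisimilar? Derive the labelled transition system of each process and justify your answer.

Reachable graph of P (8 states):
  m0 = c.(c.c.b.(rec X. c.(c.c.b.X + b.d.a.0)) + b.d.a.0) has moves --c--▸ m1
  m1 = c.c.b.(rec X. c.(c.c.b.X + b.d.a.0)) + b.d.a.0 has moves --b--▸ m2, --c--▸ m3
  m2 = d.a.0 has moves --d--▸ m4
  m3 = c.b.(rec X. c.(c.c.b.X + b.d.a.0)) has moves --c--▸ m5
  m4 = a.0 has moves --a--▸ m6
  m5 = b.(rec X. c.(c.c.b.X + b.d.a.0)) has moves --b--▸ m7
  m6 = 0 has moves stopped
  m7 = rec X. c.(c.c.b.X + b.d.a.0) has moves --c--▸ m1
Reachable graph of Q (7 states):
  n0 = rec X. c.(c.c.b.X + b.d.a.0) has moves --c--▸ n1
  n1 = c.c.b.(rec X. c.(c.c.b.X + b.d.a.0)) + b.d.a.0 has moves --b--▸ n2, --c--▸ n3
  n2 = d.a.0 has moves --d--▸ n4
  n3 = c.b.(rec X. c.(c.c.b.X + b.d.a.0)) has moves --c--▸ n5
  n4 = a.0 has moves --a--▸ n6
  n5 = b.(rec X. c.(c.c.b.X + b.d.a.0)) has moves --b--▸ n0
  n6 = 0 has moves stopped
Partition-refinement fixed point:
  B0 = {m0, m7, n0}
  B1 = {m1, n1}
  B2 = {m2, n2}
  B3 = {m4, n4}
  B4 = {m6, n6}
  B5 = {m3, n3}
  B6 = {m5, n5}
m0 ∈ B0, n0 ∈ B0 → same block

YES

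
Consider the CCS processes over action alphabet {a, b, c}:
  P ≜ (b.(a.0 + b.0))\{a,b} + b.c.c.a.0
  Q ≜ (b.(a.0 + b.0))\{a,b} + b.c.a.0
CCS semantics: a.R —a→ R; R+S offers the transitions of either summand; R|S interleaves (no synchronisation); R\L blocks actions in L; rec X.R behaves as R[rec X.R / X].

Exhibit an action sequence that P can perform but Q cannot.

Reachable graph of P (5 states):
  u0 = (b.(a.0 + b.0))\{a,b} + b.c.c.a.0 | --b--▸ u1
  u1 = c.c.a.0 | --c--▸ u2
  u2 = c.a.0 | --c--▸ u3
  u3 = a.0 | --a--▸ u4
  u4 = 0 | stopped
Reachable graph of Q (4 states):
  v0 = (b.(a.0 + b.0))\{a,b} + b.c.a.0 | --b--▸ v1
  v1 = c.a.0 | --c--▸ v2
  v2 = a.0 | --a--▸ v3
  v3 = 0 | stopped
Executing bcc from P (initial set {u0}):
  [1] b ⇒ {u1}
  [2] c ⇒ {u2}
  [3] c ⇒ {u3}
  — P admits the full trace.
Executing bcc from Q (initial set {v0}):
  [1] b ⇒ {v1}
  [2] c ⇒ {v2}
  [3] c ⇒ ∅ (Q stuck)

bcc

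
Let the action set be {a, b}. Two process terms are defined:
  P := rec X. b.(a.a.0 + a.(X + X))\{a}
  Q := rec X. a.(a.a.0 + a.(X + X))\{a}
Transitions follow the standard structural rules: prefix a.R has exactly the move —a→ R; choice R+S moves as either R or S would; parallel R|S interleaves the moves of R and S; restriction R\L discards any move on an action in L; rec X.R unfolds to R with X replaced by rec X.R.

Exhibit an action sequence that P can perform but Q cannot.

Reachable graph of P (2 states):
  m0 = rec X. b.(a.a.0 + a.(X + X))\{a} | =b=> m1
  m1 = (a.a.0 + a.((rec X. b.(a.a.0 + a.(X + X))\{a}) + (rec X. b.(a.a.0 + a.(X + X))\{a})))\{a} | deadlocked
Reachable graph of Q (2 states):
  n0 = rec X. a.(a.a.0 + a.(X + X))\{a} | =a=> n1
  n1 = (a.a.0 + a.((rec X. a.(a.a.0 + a.(X + X))\{a}) + (rec X. a.(a.a.0 + a.(X + X))\{a})))\{a} | deadlocked
Executing b from P (initial set {m0}):
  [1] b ⇒ {m1}
  P completes σ.
Executing b from Q (initial set {n0}):
  [1] b ⇒ no successor for Q

b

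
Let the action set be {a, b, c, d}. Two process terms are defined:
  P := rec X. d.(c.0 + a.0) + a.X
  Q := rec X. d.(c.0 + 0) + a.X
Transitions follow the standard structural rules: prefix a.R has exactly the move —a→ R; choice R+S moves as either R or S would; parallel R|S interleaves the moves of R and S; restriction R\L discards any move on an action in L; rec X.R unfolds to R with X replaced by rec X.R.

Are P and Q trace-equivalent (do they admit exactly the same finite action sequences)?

P's transition system — 3 states:
  s0 = rec X. d.(c.0 + a.0) + a.X | --a--▸ s0, --d--▸ s1
  s1 = c.0 + a.0 | --a--▸ s2, --c--▸ s2
  s2 = 0 | ·
Q's transition system — 3 states:
  t0 = rec X. d.(c.0 + 0) + a.X | --a--▸ t0, --d--▸ t1
  t1 = c.0 + 0 | --c--▸ t2
  t2 = 0 | ·
Executing da from P (initial set {s0}):
  after d @ step 1: {s1}
  after a @ step 2: {s2}
  — P admits the full trace.
Executing da from Q (initial set {t0}):
  after d @ step 1: {t1}
  after a @ step 2: no successor for Q

NO — witness ⟨da⟩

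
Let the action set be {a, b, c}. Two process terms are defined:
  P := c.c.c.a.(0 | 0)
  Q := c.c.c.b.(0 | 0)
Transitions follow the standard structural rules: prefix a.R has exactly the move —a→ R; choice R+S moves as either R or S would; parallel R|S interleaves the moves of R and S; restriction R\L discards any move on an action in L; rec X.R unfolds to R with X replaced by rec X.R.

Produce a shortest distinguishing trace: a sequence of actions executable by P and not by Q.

ccca

Reachable graph of P (5 states):
  m0 = c.c.c.a.(0 | 0) has moves —c→ m1
  m1 = c.c.a.(0 | 0) has moves —c→ m2
  m2 = c.a.(0 | 0) has moves —c→ m3
  m3 = a.(0 | 0) has moves —a→ m4
  m4 = 0 | 0 has moves ∅
Reachable graph of Q (5 states):
  n0 = c.c.c.b.(0 | 0) has moves —c→ n1
  n1 = c.c.b.(0 | 0) has moves —c→ n2
  n2 = c.b.(0 | 0) has moves —c→ n3
  n3 = b.(0 | 0) has moves —b→ n4
  n4 = 0 | 0 has moves ∅
Run σ = ⟨ccca⟩ on P: start {m0}
  [1] c ⇒ {m1}
  [2] c ⇒ {m2}
  [3] c ⇒ {m3}
  [4] a ⇒ {m4}
  — P admits the full trace.
Run σ = ⟨ccca⟩ on Q: start {n0}
  [1] c ⇒ {n1}
  [2] c ⇒ {n2}
  [3] c ⇒ {n3}
  [4] a ⇒ ∅  — Q cannot continue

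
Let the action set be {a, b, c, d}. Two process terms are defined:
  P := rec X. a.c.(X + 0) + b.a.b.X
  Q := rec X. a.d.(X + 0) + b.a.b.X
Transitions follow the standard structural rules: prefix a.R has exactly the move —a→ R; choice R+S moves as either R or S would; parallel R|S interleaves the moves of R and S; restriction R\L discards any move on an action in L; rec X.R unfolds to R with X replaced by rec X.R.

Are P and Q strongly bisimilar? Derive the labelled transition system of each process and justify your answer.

P ≁ Q

LTS(P): 5 reachable states
  s0 = rec X. a.c.(X + 0) + b.a.b.X has moves ··a··> s1, ··b··> s2
  s1 = c.((rec X. a.c.(X + 0) + b.a.b.X) + 0) has moves ··c··> s3
  s2 = a.b.(rec X. a.c.(X + 0) + b.a.b.X) has moves ··a··> s4
  s3 = (rec X. a.c.(X + 0) + b.a.b.X) + 0 has moves ··a··> s1, ··b··> s2
  s4 = b.(rec X. a.c.(X + 0) + b.a.b.X) has moves ··b··> s0
LTS(Q): 5 reachable states
  t0 = rec X. a.d.(X + 0) + b.a.b.X has moves ··a··> t1, ··b··> t2
  t1 = d.((rec X. a.d.(X + 0) + b.a.b.X) + 0) has moves ··d··> t3
  t2 = a.b.(rec X. a.d.(X + 0) + b.a.b.X) has moves ··a··> t4
  t3 = (rec X. a.d.(X + 0) + b.a.b.X) + 0 has moves ··a··> t1, ··b··> t2
  t4 = b.(rec X. a.d.(X + 0) + b.a.b.X) has moves ··b··> t0
Coarsest stable partition (strong bisimilarity classes):
  B0 = {s0, s3}
  B1 = {s2}
  B2 = {s4}
  B3 = {s1}
  B4 = {t0, t3}
  B5 = {t2}
  B6 = {t4}
  B7 = {t1}
s0 ∈ B0, t0 ∈ B4 → different blocks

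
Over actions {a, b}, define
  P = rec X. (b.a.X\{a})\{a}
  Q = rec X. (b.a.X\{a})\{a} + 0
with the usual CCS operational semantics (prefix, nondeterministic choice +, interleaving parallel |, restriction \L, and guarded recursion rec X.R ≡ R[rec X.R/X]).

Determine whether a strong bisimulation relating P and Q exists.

P's transition system — 2 states:
  p0 = rec X. (b.a.X\{a})\{a} | --b--▸ p1
  p1 = (a.(rec X. (b.a.X\{a})\{a})\{a})\{a} | deadlocked
Q's transition system — 2 states:
  q0 = rec X. (b.a.X\{a})\{a} + 0 | --b--▸ q1
  q1 = (a.(rec X. (b.a.X\{a})\{a} + 0)\{a})\{a} | deadlocked
Bisimilarity quotient blocks:
  B0 = {p0, q0}
  B1 = {p1, q1}
p0 ∈ B0, q0 ∈ B0 → same block

YES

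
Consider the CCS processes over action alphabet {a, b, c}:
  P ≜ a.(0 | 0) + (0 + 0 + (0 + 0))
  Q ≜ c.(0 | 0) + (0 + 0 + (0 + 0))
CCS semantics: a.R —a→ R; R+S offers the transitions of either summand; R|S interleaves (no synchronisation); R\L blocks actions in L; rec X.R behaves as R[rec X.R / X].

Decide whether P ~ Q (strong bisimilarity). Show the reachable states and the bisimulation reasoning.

not bisimilar

Reachable graph of P (2 states):
  m0 = a.(0 | 0) + (0 + 0 + (0 + 0)) → --a--▸ m1
  m1 = 0 | 0 → ∅
Reachable graph of Q (2 states):
  n0 = c.(0 | 0) + (0 + 0 + (0 + 0)) → --c--▸ n1
  n1 = 0 | 0 → ∅
Bisimilarity quotient blocks:
  B0 = {m0}
  B1 = {m1, n1}
  B2 = {n0}
m0 ∈ B0, n0 ∈ B2 → different blocks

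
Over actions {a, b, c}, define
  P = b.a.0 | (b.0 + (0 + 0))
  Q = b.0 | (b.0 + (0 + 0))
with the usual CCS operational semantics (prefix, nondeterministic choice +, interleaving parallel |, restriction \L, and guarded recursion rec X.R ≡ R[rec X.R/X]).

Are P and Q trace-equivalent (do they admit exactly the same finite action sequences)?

Reachable graph of P (6 states):
  s0 = b.a.0 | (b.0 + (0 + 0)) ⊢ -b-> s1, -b-> s2
  s1 = a.0 | (b.0 + (0 + 0)) ⊢ -a-> s3, -b-> s4
  s2 = b.a.0 | 0 ⊢ -b-> s4
  s3 = 0 | (b.0 + (0 + 0)) ⊢ -b-> s5
  s4 = a.0 | 0 ⊢ -a-> s5
  s5 = 0 | 0 ⊢ ·
Reachable graph of Q (4 states):
  t0 = b.0 | (b.0 + (0 + 0)) ⊢ -b-> t1, -b-> t2
  t1 = 0 | (b.0 + (0 + 0)) ⊢ -b-> t3
  t2 = b.0 | 0 ⊢ -b-> t3
  t3 = 0 | 0 ⊢ ·
Trace ⟨ba⟩ through P, begin at {s0}:
  [1] b ⇒ {s1, s2}
  [2] a ⇒ {s3}
  — P admits the full trace.
Trace ⟨ba⟩ through Q, begin at {t0}:
  [1] b ⇒ {t1, t2}
  [2] a ⇒ no successor for Q

NO — witness ⟨ba⟩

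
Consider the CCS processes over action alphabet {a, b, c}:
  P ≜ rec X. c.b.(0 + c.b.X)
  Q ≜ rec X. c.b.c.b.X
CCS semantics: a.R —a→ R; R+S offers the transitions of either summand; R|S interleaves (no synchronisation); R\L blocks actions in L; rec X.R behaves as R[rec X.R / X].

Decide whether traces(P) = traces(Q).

YES

LTS(P): 4 reachable states
  u0 = rec X. c.b.(0 + c.b.X) :: —c→ u1
  u1 = b.(0 + c.b.(rec X. c.b.(0 + c.b.X))) :: —b→ u2
  u2 = 0 + c.b.(rec X. c.b.(0 + c.b.X)) :: —c→ u3
  u3 = b.(rec X. c.b.(0 + c.b.X)) :: —b→ u0
LTS(Q): 4 reachable states
  v0 = rec X. c.b.c.b.X :: —c→ v1
  v1 = b.c.b.(rec X. c.b.c.b.X) :: —b→ v2
  v2 = c.b.(rec X. c.b.c.b.X) :: —c→ v3
  v3 = b.(rec X. c.b.c.b.X) :: —b→ v0
Partition-refinement fixed point:
  B0 = {u0, u2, v0, v2}
  B1 = {u1, u3, v1, v3}
u0 ∈ B0, v0 ∈ B0 → same block
Bisimilar ⇒ trace-equivalent.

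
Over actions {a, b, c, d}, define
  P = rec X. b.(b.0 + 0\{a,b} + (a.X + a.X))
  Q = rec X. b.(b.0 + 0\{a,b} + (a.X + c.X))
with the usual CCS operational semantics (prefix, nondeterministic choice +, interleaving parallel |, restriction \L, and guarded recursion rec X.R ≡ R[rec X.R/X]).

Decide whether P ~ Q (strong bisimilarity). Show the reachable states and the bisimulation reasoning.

P's transition system — 3 states:
  m0 = rec X. b.(b.0 + 0\{a,b} + (a.X + a.X)) has moves ··b··> m1
  m1 = b.0 + 0\{a,b} + (a.(rec X. b.(b.0 + 0\{a,b} + (a.X + a.X))) + a.(rec X. b.(b.0 + 0\{a,b} + (a.X + a.X)))) has moves ··a··> m0, ··b··> m2
  m2 = 0 has moves ∅
Q's transition system — 3 states:
  n0 = rec X. b.(b.0 + 0\{a,b} + (a.X + c.X)) has moves ··b··> n1
  n1 = b.0 + 0\{a,b} + (a.(rec X. b.(b.0 + 0\{a,b} + (a.X + c.X))) + c.(rec X. b.(b.0 + 0\{a,b} + (a.X + c.X)))) has moves ··a··> n0, ··b··> n2, ··c··> n0
  n2 = 0 has moves ∅
Bisimilarity quotient blocks:
  B0 = {m0}
  B1 = {m1}
  B2 = {m2, n2}
  B3 = {n0}
  B4 = {n1}
m0 ∈ B0, n0 ∈ B3 → different blocks

P ≁ Q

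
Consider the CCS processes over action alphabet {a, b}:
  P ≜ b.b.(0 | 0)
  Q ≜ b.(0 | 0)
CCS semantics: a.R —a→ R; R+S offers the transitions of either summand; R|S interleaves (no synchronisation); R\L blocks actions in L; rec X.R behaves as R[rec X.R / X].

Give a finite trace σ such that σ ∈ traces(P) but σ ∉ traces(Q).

bb

LTS(P): 3 reachable states
  p0 = b.b.(0 | 0) ⊢ =b=> p1
  p1 = b.(0 | 0) ⊢ =b=> p2
  p2 = 0 | 0 ⊢ (no moves)
LTS(Q): 2 reachable states
  q0 = b.(0 | 0) ⊢ =b=> q1
  q1 = 0 | 0 ⊢ (no moves)
Run σ = ⟨bb⟩ on P: start {p0}
  step 1 (b): {p1}
  step 2 (b): {p2}
  ✓ P
Run σ = ⟨bb⟩ on Q: start {q0}
  step 1 (b): {q1}
  step 2 (b): no successor for Q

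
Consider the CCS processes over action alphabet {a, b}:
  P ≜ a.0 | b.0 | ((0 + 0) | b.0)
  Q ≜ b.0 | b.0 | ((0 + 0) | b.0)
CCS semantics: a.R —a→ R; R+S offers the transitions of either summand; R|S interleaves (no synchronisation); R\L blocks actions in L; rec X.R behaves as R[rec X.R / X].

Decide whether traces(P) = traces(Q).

traces(P) ≠ traces(Q) — witness ⟨a⟩

Reachable graph of P (8 states):
  s0 = a.0 | b.0 | ((0 + 0) | b.0) ⊢ ··a··> s1, ··b··> s2, ··b··> s3
  s1 = 0 | b.0 | ((0 + 0) | b.0) ⊢ ··b··> s4, ··b··> s5
  s2 = a.0 | 0 | ((0 + 0) | b.0) ⊢ ··a··> s4, ··b··> s6
  s3 = a.0 | b.0 | ((0 + 0) | 0) ⊢ ··a··> s5, ··b··> s6
  s4 = 0 | 0 | ((0 + 0) | b.0) ⊢ ··b··> s7
  s5 = 0 | b.0 | ((0 + 0) | 0) ⊢ ··b··> s7
  s6 = a.0 | 0 | ((0 + 0) | 0) ⊢ ··a··> s7
  s7 = 0 | 0 | ((0 + 0) | 0) ⊢ stopped
Reachable graph of Q (8 states):
  t0 = b.0 | b.0 | ((0 + 0) | b.0) ⊢ ··b··> t1, ··b··> t2, ··b··> t3
  t1 = 0 | b.0 | ((0 + 0) | b.0) ⊢ ··b··> t4, ··b··> t5
  t2 = b.0 | 0 | ((0 + 0) | b.0) ⊢ ··b··> t4, ··b··> t6
  t3 = b.0 | b.0 | ((0 + 0) | 0) ⊢ ··b··> t5, ··b··> t6
  t4 = 0 | 0 | ((0 + 0) | b.0) ⊢ ··b··> t7
  t5 = 0 | b.0 | ((0 + 0) | 0) ⊢ ··b··> t7
  t6 = b.0 | 0 | ((0 + 0) | 0) ⊢ ··b··> t7
  t7 = 0 | 0 | ((0 + 0) | 0) ⊢ stopped
Trace ⟨a⟩ through P, begin at {s0}:
  [1] a ⇒ {s1}
  ✓ P
Trace ⟨a⟩ through Q, begin at {t0}:
  [1] a ⇒ no successor for Q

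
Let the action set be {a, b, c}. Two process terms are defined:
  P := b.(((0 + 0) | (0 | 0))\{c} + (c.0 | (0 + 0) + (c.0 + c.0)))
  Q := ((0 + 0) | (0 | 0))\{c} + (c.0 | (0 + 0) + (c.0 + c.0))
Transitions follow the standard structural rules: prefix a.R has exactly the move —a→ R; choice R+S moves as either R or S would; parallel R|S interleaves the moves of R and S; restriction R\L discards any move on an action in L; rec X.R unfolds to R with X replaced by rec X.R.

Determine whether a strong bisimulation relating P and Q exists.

not bisimilar

Reachable graph of P (4 states):
  m0 = b.(((0 + 0) | (0 | 0))\{c} + (c.0 | (0 + 0) + (c.0 + c.0))) :: —b→ m1
  m1 = ((0 + 0) | (0 | 0))\{c} + (c.0 | (0 + 0) + (c.0 + c.0)) :: —c→ m2, —c→ m3
  m2 = 0 :: ·
  m3 = 0 | (0 + 0) :: ·
Reachable graph of Q (3 states):
  n0 = ((0 + 0) | (0 | 0))\{c} + (c.0 | (0 + 0) + (c.0 + c.0)) :: —c→ n1, —c→ n2
  n1 = 0 :: ·
  n2 = 0 | (0 + 0) :: ·
Partition-refinement fixed point:
  B0 = {m0}
  B1 = {m1, n0}
  B2 = {m2, m3, n1, n2}
m0 ∈ B0, n0 ∈ B1 → different blocks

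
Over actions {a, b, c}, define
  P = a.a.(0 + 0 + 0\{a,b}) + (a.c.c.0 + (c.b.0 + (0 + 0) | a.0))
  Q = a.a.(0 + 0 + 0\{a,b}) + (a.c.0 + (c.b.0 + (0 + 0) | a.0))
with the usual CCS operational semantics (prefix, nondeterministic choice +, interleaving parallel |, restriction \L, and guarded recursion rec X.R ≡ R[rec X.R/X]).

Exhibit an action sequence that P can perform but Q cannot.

acc

P's transition system — 8 states:
  p0 = a.a.(0 + 0 + 0\{a,b}) + (a.c.c.0 + (c.b.0 + (0 + 0) | a.0)) | ··a··> p1, ··a··> p2, ··a··> p3, ··c··> p4
  p1 = (0 + 0) | 0 | (no moves)
  p2 = a.(0 + 0 + 0\{a,b}) | ··a··> p5
  p3 = c.c.0 | ··c··> p6
  p4 = b.0 | ··b··> p7
  p5 = 0 + 0 + 0\{a,b} | (no moves)
  p6 = c.0 | ··c··> p7
  p7 = 0 | (no moves)
Q's transition system — 7 states:
  q0 = a.a.(0 + 0 + 0\{a,b}) + (a.c.0 + (c.b.0 + (0 + 0) | a.0)) | ··a··> q1, ··a··> q2, ··a··> q3, ··c··> q4
  q1 = (0 + 0) | 0 | (no moves)
  q2 = a.(0 + 0 + 0\{a,b}) | ··a··> q5
  q3 = c.0 | ··c··> q6
  q4 = b.0 | ··b··> q6
  q5 = 0 + 0 + 0\{a,b} | (no moves)
  q6 = 0 | (no moves)
Trace ⟨acc⟩ through P, begin at {p0}:
  after a @ step 1: {p1, p2, p3}
  after c @ step 2: {p6}
  after c @ step 3: {p7}
  ✓ P
Trace ⟨acc⟩ through Q, begin at {q0}:
  after a @ step 1: {q1, q2, q3}
  after c @ step 2: {q6}
  after c @ step 3: ∅  — Q cannot continue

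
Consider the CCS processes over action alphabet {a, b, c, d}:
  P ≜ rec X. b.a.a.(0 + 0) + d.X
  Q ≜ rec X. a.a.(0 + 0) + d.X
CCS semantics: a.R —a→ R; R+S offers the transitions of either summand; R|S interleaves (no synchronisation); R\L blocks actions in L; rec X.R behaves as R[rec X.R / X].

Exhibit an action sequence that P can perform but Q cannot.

b

P's transition system — 4 states:
  s0 = rec X. b.a.a.(0 + 0) + d.X has moves —b→ s1, —d→ s0
  s1 = a.a.(0 + 0) has moves —a→ s2
  s2 = a.(0 + 0) has moves —a→ s3
  s3 = 0 + 0 has moves stopped
Q's transition system — 3 states:
  t0 = rec X. a.a.(0 + 0) + d.X has moves —a→ t1, —d→ t0
  t1 = a.(0 + 0) has moves —a→ t2
  t2 = 0 + 0 has moves stopped
Run σ = ⟨b⟩ on P: start {s0}
  [1] b ⇒ {s1}
  — P admits the full trace.
Run σ = ⟨b⟩ on Q: start {t0}
  [1] b ⇒ no successor for Q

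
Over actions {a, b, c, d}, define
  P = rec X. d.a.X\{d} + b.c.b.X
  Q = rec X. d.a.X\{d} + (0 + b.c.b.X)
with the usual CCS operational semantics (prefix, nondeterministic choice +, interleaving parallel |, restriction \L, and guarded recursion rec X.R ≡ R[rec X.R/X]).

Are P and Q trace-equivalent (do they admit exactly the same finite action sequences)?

P's transition system — 7 states:
  m0 = rec X. d.a.X\{d} + b.c.b.X → ··b··> m1, ··d··> m2
  m1 = c.b.(rec X. d.a.X\{d} + b.c.b.X) → ··c··> m3
  m2 = a.(rec X. d.a.X\{d} + b.c.b.X)\{d} → ··a··> m4
  m3 = b.(rec X. d.a.X\{d} + b.c.b.X) → ··b··> m0
  m4 = (rec X. d.a.X\{d} + b.c.b.X)\{d} → ··b··> m5
  m5 = (c.b.(rec X. d.a.X\{d} + b.c.b.X))\{d} → ··c··> m6
  m6 = (b.(rec X. d.a.X\{d} + b.c.b.X))\{d} → ··b··> m4
Q's transition system — 7 states:
  n0 = rec X. d.a.X\{d} + (0 + b.c.b.X) → ··b··> n1, ··d··> n2
  n1 = c.b.(rec X. d.a.X\{d} + (0 + b.c.b.X)) → ··c··> n3
  n2 = a.(rec X. d.a.X\{d} + (0 + b.c.b.X))\{d} → ··a··> n4
  n3 = b.(rec X. d.a.X\{d} + (0 + b.c.b.X)) → ··b··> n0
  n4 = (rec X. d.a.X\{d} + (0 + b.c.b.X))\{d} → ··b··> n5
  n5 = (c.b.(rec X. d.a.X\{d} + (0 + b.c.b.X)))\{d} → ··c··> n6
  n6 = (b.(rec X. d.a.X\{d} + (0 + b.c.b.X)))\{d} → ··b··> n4
Partition-refinement fixed point:
  B0 = {m0, n0}
  B1 = {m2, n2}
  B2 = {m4, n4}
  B3 = {m5, n5}
  B4 = {m6, n6}
  B5 = {m1, n1}
  B6 = {m3, n3}
m0 ∈ B0, n0 ∈ B0 → same block
Bisimilar ⇒ trace-equivalent.

traces(P) = traces(Q)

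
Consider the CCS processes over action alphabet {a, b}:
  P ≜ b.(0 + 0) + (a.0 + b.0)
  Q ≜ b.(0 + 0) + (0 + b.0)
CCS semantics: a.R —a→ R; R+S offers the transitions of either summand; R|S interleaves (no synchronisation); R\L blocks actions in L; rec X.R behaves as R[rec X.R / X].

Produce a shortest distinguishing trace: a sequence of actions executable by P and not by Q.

P's transition system — 3 states:
  p0 = b.(0 + 0) + (a.0 + b.0) has moves —a→ p1, —b→ p1, —b→ p2
  p1 = 0 has moves deadlocked
  p2 = 0 + 0 has moves deadlocked
Q's transition system — 3 states:
  q0 = b.(0 + 0) + (0 + b.0) has moves —b→ q1, —b→ q2
  q1 = 0 has moves deadlocked
  q2 = 0 + 0 has moves deadlocked
Executing a from P (initial set {p0}):
  step 1 (a): {p1}
  — P admits the full trace.
Executing a from Q (initial set {q0}):
  step 1 (a): no successor for Q

a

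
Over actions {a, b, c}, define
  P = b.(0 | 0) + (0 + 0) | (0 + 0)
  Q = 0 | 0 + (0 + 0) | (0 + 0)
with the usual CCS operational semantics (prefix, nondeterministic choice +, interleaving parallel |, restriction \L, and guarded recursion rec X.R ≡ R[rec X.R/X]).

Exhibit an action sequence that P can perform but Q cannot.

P's transition system — 2 states:
  s0 = b.(0 | 0) + (0 + 0) | (0 + 0) has moves =b=> s1
  s1 = 0 | 0 has moves ·
Q's transition system — 1 states:
  t0 = 0 | 0 + (0 + 0) | (0 + 0) has moves ·
Trace ⟨b⟩ through P, begin at {s0}:
  after b @ step 1: {s1}
  — P admits the full trace.
Trace ⟨b⟩ through Q, begin at {t0}:
  after b @ step 1: no successor for Q

b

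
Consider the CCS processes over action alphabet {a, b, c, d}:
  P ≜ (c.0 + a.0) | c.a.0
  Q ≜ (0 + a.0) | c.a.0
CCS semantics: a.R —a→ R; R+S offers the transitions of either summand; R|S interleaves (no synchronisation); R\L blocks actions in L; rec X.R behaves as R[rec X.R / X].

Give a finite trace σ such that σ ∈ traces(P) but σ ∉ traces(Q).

Reachable graph of P (6 states):
  p0 = (c.0 + a.0) | c.a.0 | --a--▸ p1, --c--▸ p1, --c--▸ p2
  p1 = 0 | c.a.0 | --c--▸ p3
  p2 = (c.0 + a.0) | a.0 | --a--▸ p3, --a--▸ p4, --c--▸ p3
  p3 = 0 | a.0 | --a--▸ p5
  p4 = (c.0 + a.0) | 0 | --a--▸ p5, --c--▸ p5
  p5 = 0 | 0 | (no moves)
Reachable graph of Q (6 states):
  q0 = (0 + a.0) | c.a.0 | --a--▸ q1, --c--▸ q2
  q1 = 0 | c.a.0 | --c--▸ q3
  q2 = (0 + a.0) | a.0 | --a--▸ q3, --a--▸ q4
  q3 = 0 | a.0 | --a--▸ q5
  q4 = (0 + a.0) | 0 | --a--▸ q5
  q5 = 0 | 0 | (no moves)
Run σ = ⟨cc⟩ on P: start {p0}
  after c @ step 1: {p1, p2}
  after c @ step 2: {p3}
  P completes σ.
Run σ = ⟨cc⟩ on Q: start {q0}
  after c @ step 1: {q2}
  after c @ step 2: ∅  — Q cannot continue

cc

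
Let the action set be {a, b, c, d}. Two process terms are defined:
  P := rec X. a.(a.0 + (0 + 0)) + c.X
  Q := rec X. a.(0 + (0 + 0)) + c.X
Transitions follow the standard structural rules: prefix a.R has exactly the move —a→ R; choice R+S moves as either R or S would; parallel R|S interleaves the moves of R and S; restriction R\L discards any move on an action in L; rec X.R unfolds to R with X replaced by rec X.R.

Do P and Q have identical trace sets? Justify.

traces(P) ≠ traces(Q) — witness ⟨aa⟩

P's transition system — 3 states:
  p0 = rec X. a.(a.0 + (0 + 0)) + c.X ⊢ —a→ p1, —c→ p0
  p1 = a.0 + (0 + 0) ⊢ —a→ p2
  p2 = 0 ⊢ ·
Q's transition system — 2 states:
  q0 = rec X. a.(0 + (0 + 0)) + c.X ⊢ —a→ q1, —c→ q0
  q1 = 0 + (0 + 0) ⊢ ·
Executing aa from P (initial set {p0}):
  step 1 (a): {p1}
  step 2 (a): {p2}
  ✓ P
Executing aa from Q (initial set {q0}):
  step 1 (a): {q1}
  step 2 (a): no successor for Q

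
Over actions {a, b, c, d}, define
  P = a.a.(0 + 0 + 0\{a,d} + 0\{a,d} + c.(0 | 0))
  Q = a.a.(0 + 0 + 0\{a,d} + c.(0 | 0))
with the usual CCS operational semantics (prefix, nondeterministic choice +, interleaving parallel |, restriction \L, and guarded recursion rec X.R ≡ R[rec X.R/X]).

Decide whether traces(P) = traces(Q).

YES

LTS(P): 4 reachable states
  u0 = a.a.(0 + 0 + 0\{a,d} + 0\{a,d} + c.(0 | 0)) has moves --a--▸ u1
  u1 = a.(0 + 0 + 0\{a,d} + 0\{a,d} + c.(0 | 0)) has moves --a--▸ u2
  u2 = 0 + 0 + 0\{a,d} + 0\{a,d} + c.(0 | 0) has moves --c--▸ u3
  u3 = 0 | 0 has moves ·
LTS(Q): 4 reachable states
  v0 = a.a.(0 + 0 + 0\{a,d} + c.(0 | 0)) has moves --a--▸ v1
  v1 = a.(0 + 0 + 0\{a,d} + c.(0 | 0)) has moves --a--▸ v2
  v2 = 0 + 0 + 0\{a,d} + c.(0 | 0) has moves --c--▸ v3
  v3 = 0 | 0 has moves ·
Bisimilarity quotient blocks:
  B0 = {u0, v0}
  B1 = {u1, v1}
  B2 = {u2, v2}
  B3 = {u3, v3}
u0 ∈ B0, v0 ∈ B0 → same block
Bisimilar ⇒ trace-equivalent.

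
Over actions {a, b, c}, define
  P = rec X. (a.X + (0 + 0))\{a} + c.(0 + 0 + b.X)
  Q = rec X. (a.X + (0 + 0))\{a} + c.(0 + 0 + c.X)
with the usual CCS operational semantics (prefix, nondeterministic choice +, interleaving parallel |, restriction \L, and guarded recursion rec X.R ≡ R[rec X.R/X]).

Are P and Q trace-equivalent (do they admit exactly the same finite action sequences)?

traces(P) ≠ traces(Q) — witness ⟨cb⟩

LTS(P): 2 reachable states
  p0 = rec X. (a.X + (0 + 0))\{a} + c.(0 + 0 + b.X) → —c→ p1
  p1 = 0 + 0 + b.(rec X. (a.X + (0 + 0))\{a} + c.(0 + 0 + b.X)) → —b→ p0
LTS(Q): 2 reachable states
  q0 = rec X. (a.X + (0 + 0))\{a} + c.(0 + 0 + c.X) → —c→ q1
  q1 = 0 + 0 + c.(rec X. (a.X + (0 + 0))\{a} + c.(0 + 0 + c.X)) → —c→ q0
Trace ⟨cb⟩ through P, begin at {p0}:
  after c @ step 1: {p1}
  after b @ step 2: {p0}
  ✓ P
Trace ⟨cb⟩ through Q, begin at {q0}:
  after c @ step 1: {q1}
  after b @ step 2: ∅  — Q cannot continue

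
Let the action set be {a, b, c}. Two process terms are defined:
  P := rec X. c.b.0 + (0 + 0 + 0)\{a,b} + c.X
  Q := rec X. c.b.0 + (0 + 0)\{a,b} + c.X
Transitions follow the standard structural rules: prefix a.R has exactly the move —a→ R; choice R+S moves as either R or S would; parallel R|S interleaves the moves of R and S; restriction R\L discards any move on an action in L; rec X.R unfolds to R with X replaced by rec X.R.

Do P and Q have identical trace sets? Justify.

YES

LTS(P): 3 reachable states
  p0 = rec X. c.b.0 + (0 + 0 + 0)\{a,b} + c.X | ··c··> p0, ··c··> p1
  p1 = b.0 | ··b··> p2
  p2 = 0 | deadlocked
LTS(Q): 3 reachable states
  q0 = rec X. c.b.0 + (0 + 0)\{a,b} + c.X | ··c··> q0, ··c··> q1
  q1 = b.0 | ··b··> q2
  q2 = 0 | deadlocked
Coarsest stable partition (strong bisimilarity classes):
  B0 = {p0, q0}
  B1 = {p1, q1}
  B2 = {p2, q2}
p0 ∈ B0, q0 ∈ B0 → same block
Bisimilar ⇒ trace-equivalent.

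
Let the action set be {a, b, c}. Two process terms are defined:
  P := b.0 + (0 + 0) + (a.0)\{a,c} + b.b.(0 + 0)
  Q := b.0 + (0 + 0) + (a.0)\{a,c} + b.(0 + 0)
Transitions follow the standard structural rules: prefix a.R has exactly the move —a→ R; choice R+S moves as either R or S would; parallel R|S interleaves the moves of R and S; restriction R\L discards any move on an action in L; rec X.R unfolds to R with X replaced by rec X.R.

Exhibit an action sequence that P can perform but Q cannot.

P's transition system — 4 states:
  m0 = b.0 + (0 + 0) + (a.0)\{a,c} + b.b.(0 + 0) → -b-> m1, -b-> m2
  m1 = 0 → (no moves)
  m2 = b.(0 + 0) → -b-> m3
  m3 = 0 + 0 → (no moves)
Q's transition system — 3 states:
  n0 = b.0 + (0 + 0) + (a.0)\{a,c} + b.(0 + 0) → -b-> n1, -b-> n2
  n1 = 0 → (no moves)
  n2 = 0 + 0 → (no moves)
Run σ = ⟨bb⟩ on P: start {m0}
  step 1 (b): {m1, m2}
  step 2 (b): {m3}
  ✓ P
Run σ = ⟨bb⟩ on Q: start {n0}
  step 1 (b): {n1, n2}
  step 2 (b): ∅ (Q stuck)

bb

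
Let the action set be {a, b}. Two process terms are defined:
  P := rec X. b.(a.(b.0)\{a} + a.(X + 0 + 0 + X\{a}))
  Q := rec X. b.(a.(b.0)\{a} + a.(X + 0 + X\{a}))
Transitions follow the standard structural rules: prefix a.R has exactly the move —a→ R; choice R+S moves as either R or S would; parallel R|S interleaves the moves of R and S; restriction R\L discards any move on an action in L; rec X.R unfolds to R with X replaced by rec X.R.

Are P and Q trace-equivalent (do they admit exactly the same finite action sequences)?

YES

Reachable graph of P (6 states):
  m0 = rec X. b.(a.(b.0)\{a} + a.(X + 0 + 0 + X\{a})) :: =b=> m1
  m1 = a.(b.0)\{a} + a.((rec X. b.(a.(b.0)\{a} + a.(X + 0 + 0 + X\{a}))) + 0 + 0 + (rec X. b.(a.(b.0)\{a} + a.(X + 0 + 0 + X\{a})))\{a}) :: =a=> m2, =a=> m3
  m2 = (b.0)\{a} :: =b=> m4
  m3 = (rec X. b.(a.(b.0)\{a} + a.(X + 0 + 0 + X\{a}))) + 0 + 0 + (rec X. b.(a.(b.0)\{a} + a.(X + 0 + 0 + X\{a})))\{a} :: =b=> m1, =b=> m5
  m4 = 0\{a} :: stopped
  m5 = (a.(b.0)\{a} + a.((rec X. b.(a.(b.0)\{a} + a.(X + 0 + 0 + X\{a}))) + 0 + 0 + (rec X. b.(a.(b.0)\{a} + a.(X + 0 + 0 + X\{a})))\{a}))\{a} :: stopped
Reachable graph of Q (6 states):
  n0 = rec X. b.(a.(b.0)\{a} + a.(X + 0 + X\{a})) :: =b=> n1
  n1 = a.(b.0)\{a} + a.((rec X. b.(a.(b.0)\{a} + a.(X + 0 + X\{a}))) + 0 + (rec X. b.(a.(b.0)\{a} + a.(X + 0 + X\{a})))\{a}) :: =a=> n2, =a=> n3
  n2 = (b.0)\{a} :: =b=> n4
  n3 = (rec X. b.(a.(b.0)\{a} + a.(X + 0 + X\{a}))) + 0 + (rec X. b.(a.(b.0)\{a} + a.(X + 0 + X\{a})))\{a} :: =b=> n1, =b=> n5
  n4 = 0\{a} :: stopped
  n5 = (a.(b.0)\{a} + a.((rec X. b.(a.(b.0)\{a} + a.(X + 0 + X\{a}))) + 0 + (rec X. b.(a.(b.0)\{a} + a.(X + 0 + X\{a})))\{a}))\{a} :: stopped
Bisimilarity quotient blocks:
  B0 = {m0, n0}
  B1 = {m1, n1}
  B2 = {m3, n3}
  B3 = {m4, m5, n4, n5}
  B4 = {m2, n2}
m0 ∈ B0, n0 ∈ B0 → same block
Bisimilar ⇒ trace-equivalent.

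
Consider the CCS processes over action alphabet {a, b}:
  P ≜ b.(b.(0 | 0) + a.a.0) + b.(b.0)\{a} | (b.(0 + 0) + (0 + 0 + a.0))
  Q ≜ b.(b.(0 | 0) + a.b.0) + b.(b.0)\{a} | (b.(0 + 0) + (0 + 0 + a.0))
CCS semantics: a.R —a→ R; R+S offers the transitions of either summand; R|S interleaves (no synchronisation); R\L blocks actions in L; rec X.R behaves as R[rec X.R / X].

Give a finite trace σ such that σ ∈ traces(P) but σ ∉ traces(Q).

P's transition system — 13 states:
  m0 = b.(b.(0 | 0) + a.a.0) + b.(b.0)\{a} | (b.(0 + 0) + (0 + 0 + a.0)) ⊢ ··a··> m1, ··b··> m2, ··b··> m3, ··b··> m4
  m1 = b.(b.0)\{a} | 0 ⊢ ··b··> m5
  m2 = (b.0)\{a} | (b.(0 + 0) + (0 + 0 + a.0)) ⊢ ··a··> m5, ··b··> m6, ··b··> m7
  m3 = b.(0 | 0) + a.a.0 ⊢ ··a··> m8, ··b··> m9
  m4 = b.(b.0)\{a} | (0 + 0) ⊢ ··b··> m6
  m5 = (b.0)\{a} | 0 ⊢ ··b··> m10
  m6 = (b.0)\{a} | (0 + 0) ⊢ ··b··> m11
  m7 = 0\{a} | (b.(0 + 0) + (0 + 0 + a.0)) ⊢ ··a··> m10, ··b··> m11
  m8 = a.0 ⊢ ··a··> m12
  m9 = 0 | 0 ⊢ stopped
  m10 = 0\{a} | 0 ⊢ stopped
  m11 = 0\{a} | (0 + 0) ⊢ stopped
  m12 = 0 ⊢ stopped
Q's transition system — 13 states:
  n0 = b.(b.(0 | 0) + a.b.0) + b.(b.0)\{a} | (b.(0 + 0) + (0 + 0 + a.0)) ⊢ ··a··> n1, ··b··> n2, ··b··> n3, ··b··> n4
  n1 = b.(b.0)\{a} | 0 ⊢ ··b··> n5
  n2 = (b.0)\{a} | (b.(0 + 0) + (0 + 0 + a.0)) ⊢ ··a··> n5, ··b··> n6, ··b··> n7
  n3 = b.(0 | 0) + a.b.0 ⊢ ··a··> n8, ··b··> n9
  n4 = b.(b.0)\{a} | (0 + 0) ⊢ ··b··> n6
  n5 = (b.0)\{a} | 0 ⊢ ··b··> n10
  n6 = (b.0)\{a} | (0 + 0) ⊢ ··b··> n11
  n7 = 0\{a} | (b.(0 + 0) + (0 + 0 + a.0)) ⊢ ··a··> n10, ··b··> n11
  n8 = b.0 ⊢ ··b··> n12
  n9 = 0 | 0 ⊢ stopped
  n10 = 0\{a} | 0 ⊢ stopped
  n11 = 0\{a} | (0 + 0) ⊢ stopped
  n12 = 0 ⊢ stopped
Run σ = ⟨baa⟩ on P: start {m0}
  [1] b ⇒ {m2, m3, m4}
  [2] a ⇒ {m5, m8}
  [3] a ⇒ {m12}
  P completes σ.
Run σ = ⟨baa⟩ on Q: start {n0}
  [1] b ⇒ {n2, n3, n4}
  [2] a ⇒ {n5, n8}
  [3] a ⇒ ∅ (Q stuck)

baa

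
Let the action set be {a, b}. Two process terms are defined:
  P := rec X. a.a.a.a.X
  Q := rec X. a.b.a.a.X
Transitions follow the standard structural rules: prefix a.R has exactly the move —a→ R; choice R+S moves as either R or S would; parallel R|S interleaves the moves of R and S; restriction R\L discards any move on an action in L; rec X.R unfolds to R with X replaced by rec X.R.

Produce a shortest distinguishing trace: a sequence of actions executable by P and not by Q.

aa

LTS(P): 4 reachable states
  s0 = rec X. a.a.a.a.X ⊢ -a-> s1
  s1 = a.a.a.(rec X. a.a.a.a.X) ⊢ -a-> s2
  s2 = a.a.(rec X. a.a.a.a.X) ⊢ -a-> s3
  s3 = a.(rec X. a.a.a.a.X) ⊢ -a-> s0
LTS(Q): 4 reachable states
  t0 = rec X. a.b.a.a.X ⊢ -a-> t1
  t1 = b.a.a.(rec X. a.b.a.a.X) ⊢ -b-> t2
  t2 = a.a.(rec X. a.b.a.a.X) ⊢ -a-> t3
  t3 = a.(rec X. a.b.a.a.X) ⊢ -a-> t0
Trace ⟨aa⟩ through P, begin at {s0}:
  after a @ step 1: {s1}
  after a @ step 2: {s2}
  ✓ P
Trace ⟨aa⟩ through Q, begin at {t0}:
  after a @ step 1: {t1}
  after a @ step 2: no successor for Q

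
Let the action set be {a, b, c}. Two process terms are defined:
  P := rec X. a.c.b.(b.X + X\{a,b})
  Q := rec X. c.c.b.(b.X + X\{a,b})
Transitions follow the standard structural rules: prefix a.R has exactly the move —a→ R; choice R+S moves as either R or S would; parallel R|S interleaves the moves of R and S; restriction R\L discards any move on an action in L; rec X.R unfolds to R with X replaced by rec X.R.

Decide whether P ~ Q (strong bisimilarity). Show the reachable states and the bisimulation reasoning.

LTS(P): 4 reachable states
  m0 = rec X. a.c.b.(b.X + X\{a,b}) → --a--▸ m1
  m1 = c.b.(b.(rec X. a.c.b.(b.X + X\{a,b})) + (rec X. a.c.b.(b.X + X\{a,b}))\{a,b}) → --c--▸ m2
  m2 = b.(b.(rec X. a.c.b.(b.X + X\{a,b})) + (rec X. a.c.b.(b.X + X\{a,b}))\{a,b}) → --b--▸ m3
  m3 = b.(rec X. a.c.b.(b.X + X\{a,b})) + (rec X. a.c.b.(b.X + X\{a,b}))\{a,b} → --b--▸ m0
LTS(Q): 6 reachable states
  n0 = rec X. c.c.b.(b.X + X\{a,b}) → --c--▸ n1
  n1 = c.b.(b.(rec X. c.c.b.(b.X + X\{a,b})) + (rec X. c.c.b.(b.X + X\{a,b}))\{a,b}) → --c--▸ n2
  n2 = b.(b.(rec X. c.c.b.(b.X + X\{a,b})) + (rec X. c.c.b.(b.X + X\{a,b}))\{a,b}) → --b--▸ n3
  n3 = b.(rec X. c.c.b.(b.X + X\{a,b})) + (rec X. c.c.b.(b.X + X\{a,b}))\{a,b} → --b--▸ n0, --c--▸ n4
  n4 = (c.b.(b.(rec X. c.c.b.(b.X + X\{a,b})) + (rec X. c.c.b.(b.X + X\{a,b}))\{a,b}))\{a,b} → --c--▸ n5
  n5 = (b.(b.(rec X. c.c.b.(b.X + X\{a,b})) + (rec X. c.c.b.(b.X + X\{a,b}))\{a,b}))\{a,b} → ∅
Partition-refinement fixed point:
  B0 = {m0}
  B1 = {m1}
  B2 = {m2}
  B3 = {m3}
  B4 = {n0}
  B5 = {n1}
  B6 = {n2}
  B7 = {n3}
  B8 = {n4}
  B9 = {n5}
m0 ∈ B0, n0 ∈ B4 → different blocks

P ≁ Q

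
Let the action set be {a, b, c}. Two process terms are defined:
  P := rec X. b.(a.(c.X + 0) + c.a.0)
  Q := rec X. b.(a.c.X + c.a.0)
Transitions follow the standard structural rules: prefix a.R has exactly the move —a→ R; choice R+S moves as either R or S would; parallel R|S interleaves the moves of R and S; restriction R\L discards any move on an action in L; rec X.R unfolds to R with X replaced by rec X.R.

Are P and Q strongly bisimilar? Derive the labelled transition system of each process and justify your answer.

bisimilar

P's transition system — 5 states:
  u0 = rec X. b.(a.(c.X + 0) + c.a.0) has moves —b→ u1
  u1 = a.(c.(rec X. b.(a.(c.X + 0) + c.a.0)) + 0) + c.a.0 has moves —a→ u2, —c→ u3
  u2 = c.(rec X. b.(a.(c.X + 0) + c.a.0)) + 0 has moves —c→ u0
  u3 = a.0 has moves —a→ u4
  u4 = 0 has moves ∅
Q's transition system — 5 states:
  v0 = rec X. b.(a.c.X + c.a.0) has moves —b→ v1
  v1 = a.c.(rec X. b.(a.c.X + c.a.0)) + c.a.0 has moves —a→ v2, —c→ v3
  v2 = c.(rec X. b.(a.c.X + c.a.0)) has moves —c→ v0
  v3 = a.0 has moves —a→ v4
  v4 = 0 has moves ∅
Bisimilarity quotient blocks:
  B0 = {u0, v0}
  B1 = {u1, v1}
  B2 = {u2, v2}
  B3 = {u3, v3}
  B4 = {u4, v4}
u0 ∈ B0, v0 ∈ B0 → same block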